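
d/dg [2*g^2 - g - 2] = 4*g - 1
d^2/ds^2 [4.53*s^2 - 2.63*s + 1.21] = 9.06000000000000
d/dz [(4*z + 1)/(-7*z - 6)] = -17/(7*z + 6)^2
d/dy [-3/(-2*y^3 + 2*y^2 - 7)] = 6*y*(2 - 3*y)/(2*y^3 - 2*y^2 + 7)^2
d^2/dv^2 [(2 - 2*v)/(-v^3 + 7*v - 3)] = 4*((v - 1)*(3*v^2 - 7)^2 + (-3*v^2 - 3*v*(v - 1) + 7)*(v^3 - 7*v + 3))/(v^3 - 7*v + 3)^3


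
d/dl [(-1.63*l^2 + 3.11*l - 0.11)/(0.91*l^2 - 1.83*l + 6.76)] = (0.152799999999999*l^2 - 21.8374*l + 20.8223)/(0.8281*l^4 - 3.3306*l^3 + 15.6521*l^2 - 24.7416*l + 45.6976)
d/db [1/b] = -1/b^2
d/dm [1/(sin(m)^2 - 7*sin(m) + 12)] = (7 - 2*sin(m))*cos(m)/(sin(m)^2 - 7*sin(m) + 12)^2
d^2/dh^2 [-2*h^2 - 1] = -4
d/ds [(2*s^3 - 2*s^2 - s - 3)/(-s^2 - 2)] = (-2*s^4 - 13*s^2 + 2*s + 2)/(s^4 + 4*s^2 + 4)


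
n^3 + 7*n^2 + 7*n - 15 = (n - 1)*(n + 3)*(n + 5)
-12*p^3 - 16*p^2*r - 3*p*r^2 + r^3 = (-6*p + r)*(p + r)*(2*p + r)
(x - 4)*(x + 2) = x^2 - 2*x - 8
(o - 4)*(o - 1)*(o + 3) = o^3 - 2*o^2 - 11*o + 12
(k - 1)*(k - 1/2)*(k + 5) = k^3 + 7*k^2/2 - 7*k + 5/2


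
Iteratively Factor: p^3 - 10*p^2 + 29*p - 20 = (p - 4)*(p^2 - 6*p + 5) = (p - 5)*(p - 4)*(p - 1)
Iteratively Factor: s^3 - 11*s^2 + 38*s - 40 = (s - 2)*(s^2 - 9*s + 20) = (s - 5)*(s - 2)*(s - 4)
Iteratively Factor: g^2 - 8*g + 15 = (g - 5)*(g - 3)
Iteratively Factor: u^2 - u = (u - 1)*(u)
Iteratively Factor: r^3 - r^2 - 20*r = (r + 4)*(r^2 - 5*r) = r*(r + 4)*(r - 5)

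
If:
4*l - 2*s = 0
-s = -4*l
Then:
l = 0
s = 0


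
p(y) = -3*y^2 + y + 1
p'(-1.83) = 11.98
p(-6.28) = -123.60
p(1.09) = -1.47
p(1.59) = -4.99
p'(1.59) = -8.54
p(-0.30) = 0.43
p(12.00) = -419.00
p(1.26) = -2.50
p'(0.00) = 1.00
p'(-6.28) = 38.68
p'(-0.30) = 2.80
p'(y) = 1 - 6*y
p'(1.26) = -6.56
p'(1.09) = -5.54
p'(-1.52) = 10.12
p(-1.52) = -7.45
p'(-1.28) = 8.68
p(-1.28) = -5.20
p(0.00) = 1.00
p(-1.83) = -10.88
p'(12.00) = -71.00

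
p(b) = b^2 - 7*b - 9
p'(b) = 2*b - 7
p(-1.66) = 5.38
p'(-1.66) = -10.32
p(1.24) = -16.14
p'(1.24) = -4.52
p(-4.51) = 42.91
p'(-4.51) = -16.02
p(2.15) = -19.43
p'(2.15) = -2.70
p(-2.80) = 18.44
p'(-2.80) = -12.60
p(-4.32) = 39.90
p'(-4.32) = -15.64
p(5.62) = -16.76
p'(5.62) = 4.24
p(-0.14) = -8.00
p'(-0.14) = -7.28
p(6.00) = -15.00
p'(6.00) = 5.00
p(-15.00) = 321.00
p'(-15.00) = -37.00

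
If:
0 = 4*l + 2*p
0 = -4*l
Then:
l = 0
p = 0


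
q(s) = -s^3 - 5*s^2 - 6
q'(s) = -3*s^2 - 10*s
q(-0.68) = -8.00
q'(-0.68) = 5.41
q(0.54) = -7.62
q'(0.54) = -6.27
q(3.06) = -81.47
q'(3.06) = -58.69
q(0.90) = -10.78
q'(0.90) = -11.43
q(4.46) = -194.17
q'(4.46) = -104.27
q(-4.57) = -14.98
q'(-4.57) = -16.95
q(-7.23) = 110.57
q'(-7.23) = -84.52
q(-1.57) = -14.45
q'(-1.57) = 8.31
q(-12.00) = 1002.00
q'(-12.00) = -312.00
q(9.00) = -1140.00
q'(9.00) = -333.00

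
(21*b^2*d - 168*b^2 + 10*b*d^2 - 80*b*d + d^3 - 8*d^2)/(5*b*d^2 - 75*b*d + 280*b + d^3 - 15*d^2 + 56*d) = (21*b^2 + 10*b*d + d^2)/(5*b*d - 35*b + d^2 - 7*d)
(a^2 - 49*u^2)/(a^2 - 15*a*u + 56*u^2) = (-a - 7*u)/(-a + 8*u)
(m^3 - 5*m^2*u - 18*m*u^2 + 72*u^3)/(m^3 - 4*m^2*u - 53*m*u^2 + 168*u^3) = (-m^2 + 2*m*u + 24*u^2)/(-m^2 + m*u + 56*u^2)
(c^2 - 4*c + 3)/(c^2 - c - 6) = (c - 1)/(c + 2)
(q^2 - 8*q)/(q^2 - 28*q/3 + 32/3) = 3*q/(3*q - 4)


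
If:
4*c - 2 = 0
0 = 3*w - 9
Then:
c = 1/2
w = 3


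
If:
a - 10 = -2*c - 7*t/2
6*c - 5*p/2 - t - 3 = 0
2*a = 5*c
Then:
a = 50/9 - 35*t/18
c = 20/9 - 7*t/9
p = 62/15 - 34*t/15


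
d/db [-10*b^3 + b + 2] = 1 - 30*b^2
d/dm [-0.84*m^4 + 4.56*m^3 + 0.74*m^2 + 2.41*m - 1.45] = -3.36*m^3 + 13.68*m^2 + 1.48*m + 2.41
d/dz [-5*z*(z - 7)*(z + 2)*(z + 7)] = -20*z^3 - 30*z^2 + 490*z + 490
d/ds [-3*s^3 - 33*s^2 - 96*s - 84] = -9*s^2 - 66*s - 96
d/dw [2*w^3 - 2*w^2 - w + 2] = 6*w^2 - 4*w - 1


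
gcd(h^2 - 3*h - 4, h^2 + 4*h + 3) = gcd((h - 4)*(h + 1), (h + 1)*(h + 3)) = h + 1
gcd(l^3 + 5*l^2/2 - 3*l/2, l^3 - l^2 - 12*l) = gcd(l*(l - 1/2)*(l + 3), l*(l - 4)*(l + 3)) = l^2 + 3*l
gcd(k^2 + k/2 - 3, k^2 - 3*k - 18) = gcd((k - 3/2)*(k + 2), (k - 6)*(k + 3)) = 1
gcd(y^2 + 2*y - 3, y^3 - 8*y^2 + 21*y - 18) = 1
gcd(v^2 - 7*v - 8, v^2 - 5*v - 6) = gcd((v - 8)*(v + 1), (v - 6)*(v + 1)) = v + 1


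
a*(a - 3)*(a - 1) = a^3 - 4*a^2 + 3*a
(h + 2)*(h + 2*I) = h^2 + 2*h + 2*I*h + 4*I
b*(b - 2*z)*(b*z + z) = b^3*z - 2*b^2*z^2 + b^2*z - 2*b*z^2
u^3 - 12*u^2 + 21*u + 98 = (u - 7)^2*(u + 2)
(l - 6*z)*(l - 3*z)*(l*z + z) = l^3*z - 9*l^2*z^2 + l^2*z + 18*l*z^3 - 9*l*z^2 + 18*z^3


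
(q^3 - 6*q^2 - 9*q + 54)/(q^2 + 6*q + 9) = (q^2 - 9*q + 18)/(q + 3)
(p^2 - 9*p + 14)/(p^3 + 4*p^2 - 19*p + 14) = (p - 7)/(p^2 + 6*p - 7)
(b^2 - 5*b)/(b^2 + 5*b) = (b - 5)/(b + 5)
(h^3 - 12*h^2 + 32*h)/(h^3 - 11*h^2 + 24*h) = (h - 4)/(h - 3)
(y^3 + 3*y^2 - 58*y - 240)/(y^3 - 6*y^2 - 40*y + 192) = (y + 5)/(y - 4)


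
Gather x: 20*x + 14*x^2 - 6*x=14*x^2 + 14*x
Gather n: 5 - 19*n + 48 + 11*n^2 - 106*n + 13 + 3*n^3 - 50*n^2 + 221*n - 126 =3*n^3 - 39*n^2 + 96*n - 60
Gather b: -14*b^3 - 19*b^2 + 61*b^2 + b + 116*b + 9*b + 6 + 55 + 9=-14*b^3 + 42*b^2 + 126*b + 70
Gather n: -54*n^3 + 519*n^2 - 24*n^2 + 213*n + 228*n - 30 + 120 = -54*n^3 + 495*n^2 + 441*n + 90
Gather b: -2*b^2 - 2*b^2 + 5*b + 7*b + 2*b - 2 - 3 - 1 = -4*b^2 + 14*b - 6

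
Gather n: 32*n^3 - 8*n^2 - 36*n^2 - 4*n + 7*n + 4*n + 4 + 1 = 32*n^3 - 44*n^2 + 7*n + 5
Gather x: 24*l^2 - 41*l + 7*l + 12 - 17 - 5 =24*l^2 - 34*l - 10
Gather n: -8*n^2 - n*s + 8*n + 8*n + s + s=-8*n^2 + n*(16 - s) + 2*s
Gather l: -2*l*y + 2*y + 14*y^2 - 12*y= -2*l*y + 14*y^2 - 10*y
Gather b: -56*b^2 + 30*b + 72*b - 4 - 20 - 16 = -56*b^2 + 102*b - 40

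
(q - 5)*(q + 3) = q^2 - 2*q - 15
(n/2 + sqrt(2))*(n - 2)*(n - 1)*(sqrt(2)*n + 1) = sqrt(2)*n^4/2 - 3*sqrt(2)*n^3/2 + 5*n^3/2 - 15*n^2/2 + 2*sqrt(2)*n^2 - 3*sqrt(2)*n + 5*n + 2*sqrt(2)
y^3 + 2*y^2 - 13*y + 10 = (y - 2)*(y - 1)*(y + 5)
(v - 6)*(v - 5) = v^2 - 11*v + 30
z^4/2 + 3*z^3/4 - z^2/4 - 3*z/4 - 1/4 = (z/2 + 1/2)*(z - 1)*(z + 1/2)*(z + 1)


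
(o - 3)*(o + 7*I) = o^2 - 3*o + 7*I*o - 21*I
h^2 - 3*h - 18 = (h - 6)*(h + 3)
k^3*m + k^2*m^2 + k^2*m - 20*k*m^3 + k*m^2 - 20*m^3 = (k - 4*m)*(k + 5*m)*(k*m + m)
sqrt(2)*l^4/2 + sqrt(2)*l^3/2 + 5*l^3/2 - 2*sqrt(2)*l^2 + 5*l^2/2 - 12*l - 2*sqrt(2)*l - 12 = (l - 3*sqrt(2)/2)*(l + 2*sqrt(2))^2*(sqrt(2)*l/2 + sqrt(2)/2)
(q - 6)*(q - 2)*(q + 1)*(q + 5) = q^4 - 2*q^3 - 31*q^2 + 32*q + 60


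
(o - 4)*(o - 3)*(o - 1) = o^3 - 8*o^2 + 19*o - 12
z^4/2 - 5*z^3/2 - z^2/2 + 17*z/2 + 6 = (z/2 + 1/2)*(z - 4)*(z - 3)*(z + 1)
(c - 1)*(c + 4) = c^2 + 3*c - 4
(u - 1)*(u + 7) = u^2 + 6*u - 7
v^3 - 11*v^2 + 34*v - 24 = (v - 6)*(v - 4)*(v - 1)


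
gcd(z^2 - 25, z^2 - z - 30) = z + 5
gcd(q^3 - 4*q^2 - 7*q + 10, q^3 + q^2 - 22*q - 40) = q^2 - 3*q - 10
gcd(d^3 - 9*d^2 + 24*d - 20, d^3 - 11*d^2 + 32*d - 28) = d^2 - 4*d + 4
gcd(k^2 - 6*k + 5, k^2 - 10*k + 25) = k - 5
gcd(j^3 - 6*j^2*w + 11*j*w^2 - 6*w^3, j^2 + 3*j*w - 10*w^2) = -j + 2*w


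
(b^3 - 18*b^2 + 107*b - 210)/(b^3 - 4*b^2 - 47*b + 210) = (b - 7)/(b + 7)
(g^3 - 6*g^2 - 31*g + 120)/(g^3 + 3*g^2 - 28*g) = (g^3 - 6*g^2 - 31*g + 120)/(g*(g^2 + 3*g - 28))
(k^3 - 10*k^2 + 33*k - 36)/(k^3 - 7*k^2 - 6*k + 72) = (k^2 - 6*k + 9)/(k^2 - 3*k - 18)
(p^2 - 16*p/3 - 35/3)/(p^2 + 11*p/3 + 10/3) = (p - 7)/(p + 2)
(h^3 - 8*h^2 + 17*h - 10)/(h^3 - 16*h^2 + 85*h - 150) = (h^2 - 3*h + 2)/(h^2 - 11*h + 30)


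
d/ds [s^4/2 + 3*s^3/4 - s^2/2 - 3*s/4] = 2*s^3 + 9*s^2/4 - s - 3/4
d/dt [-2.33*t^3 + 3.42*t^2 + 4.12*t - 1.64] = -6.99*t^2 + 6.84*t + 4.12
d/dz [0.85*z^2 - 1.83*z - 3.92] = 1.7*z - 1.83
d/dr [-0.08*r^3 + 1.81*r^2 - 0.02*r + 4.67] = -0.24*r^2 + 3.62*r - 0.02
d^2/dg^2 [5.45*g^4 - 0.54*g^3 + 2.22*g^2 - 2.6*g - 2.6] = 65.4*g^2 - 3.24*g + 4.44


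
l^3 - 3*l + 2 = (l - 1)^2*(l + 2)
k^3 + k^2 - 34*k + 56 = (k - 4)*(k - 2)*(k + 7)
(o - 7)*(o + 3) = o^2 - 4*o - 21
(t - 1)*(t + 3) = t^2 + 2*t - 3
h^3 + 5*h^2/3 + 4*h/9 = h*(h + 1/3)*(h + 4/3)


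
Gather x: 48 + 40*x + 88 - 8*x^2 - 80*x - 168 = -8*x^2 - 40*x - 32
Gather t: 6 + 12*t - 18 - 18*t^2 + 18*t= -18*t^2 + 30*t - 12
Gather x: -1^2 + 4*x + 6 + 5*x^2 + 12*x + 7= 5*x^2 + 16*x + 12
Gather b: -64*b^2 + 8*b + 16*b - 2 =-64*b^2 + 24*b - 2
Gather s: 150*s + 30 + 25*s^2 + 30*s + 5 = 25*s^2 + 180*s + 35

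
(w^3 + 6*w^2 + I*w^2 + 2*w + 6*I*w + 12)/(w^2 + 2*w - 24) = (w^2 + I*w + 2)/(w - 4)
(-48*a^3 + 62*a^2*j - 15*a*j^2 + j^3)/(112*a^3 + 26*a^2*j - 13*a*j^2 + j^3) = (-6*a^2 + 7*a*j - j^2)/(14*a^2 + 5*a*j - j^2)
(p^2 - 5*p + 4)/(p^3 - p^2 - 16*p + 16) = 1/(p + 4)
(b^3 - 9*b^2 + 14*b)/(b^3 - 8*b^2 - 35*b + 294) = b*(b - 2)/(b^2 - b - 42)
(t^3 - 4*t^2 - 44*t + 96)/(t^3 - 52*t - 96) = (t - 2)/(t + 2)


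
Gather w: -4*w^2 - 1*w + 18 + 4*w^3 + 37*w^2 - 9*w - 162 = 4*w^3 + 33*w^2 - 10*w - 144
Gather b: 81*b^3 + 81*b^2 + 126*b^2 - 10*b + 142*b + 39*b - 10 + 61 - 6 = 81*b^3 + 207*b^2 + 171*b + 45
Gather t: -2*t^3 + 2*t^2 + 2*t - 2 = -2*t^3 + 2*t^2 + 2*t - 2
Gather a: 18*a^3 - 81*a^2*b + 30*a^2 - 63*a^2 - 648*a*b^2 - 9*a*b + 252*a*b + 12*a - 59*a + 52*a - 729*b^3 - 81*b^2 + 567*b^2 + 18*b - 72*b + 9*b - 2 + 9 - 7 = 18*a^3 + a^2*(-81*b - 33) + a*(-648*b^2 + 243*b + 5) - 729*b^3 + 486*b^2 - 45*b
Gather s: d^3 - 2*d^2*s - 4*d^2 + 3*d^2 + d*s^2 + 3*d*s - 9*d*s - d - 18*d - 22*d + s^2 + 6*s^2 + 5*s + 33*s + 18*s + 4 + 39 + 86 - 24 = d^3 - d^2 - 41*d + s^2*(d + 7) + s*(-2*d^2 - 6*d + 56) + 105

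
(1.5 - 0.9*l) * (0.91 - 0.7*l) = 0.63*l^2 - 1.869*l + 1.365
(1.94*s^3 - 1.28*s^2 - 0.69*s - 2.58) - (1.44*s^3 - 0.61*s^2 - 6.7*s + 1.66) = 0.5*s^3 - 0.67*s^2 + 6.01*s - 4.24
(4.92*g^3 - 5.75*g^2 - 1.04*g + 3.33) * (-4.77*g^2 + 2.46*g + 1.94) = -23.4684*g^5 + 39.5307*g^4 + 0.360600000000001*g^3 - 29.5975*g^2 + 6.1742*g + 6.4602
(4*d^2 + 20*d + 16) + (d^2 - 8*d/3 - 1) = 5*d^2 + 52*d/3 + 15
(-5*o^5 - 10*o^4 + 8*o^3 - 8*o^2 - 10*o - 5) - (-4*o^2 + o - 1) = -5*o^5 - 10*o^4 + 8*o^3 - 4*o^2 - 11*o - 4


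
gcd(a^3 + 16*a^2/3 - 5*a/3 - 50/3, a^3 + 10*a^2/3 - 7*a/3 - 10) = a^2 + a/3 - 10/3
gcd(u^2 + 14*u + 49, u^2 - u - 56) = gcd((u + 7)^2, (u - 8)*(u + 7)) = u + 7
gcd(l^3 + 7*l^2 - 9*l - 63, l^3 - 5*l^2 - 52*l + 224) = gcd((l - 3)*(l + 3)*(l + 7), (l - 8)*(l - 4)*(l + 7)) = l + 7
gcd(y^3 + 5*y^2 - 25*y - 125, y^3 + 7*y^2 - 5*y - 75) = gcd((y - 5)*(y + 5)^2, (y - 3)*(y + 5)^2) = y^2 + 10*y + 25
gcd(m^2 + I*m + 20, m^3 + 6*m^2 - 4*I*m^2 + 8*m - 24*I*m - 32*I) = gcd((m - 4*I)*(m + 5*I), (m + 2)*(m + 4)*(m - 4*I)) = m - 4*I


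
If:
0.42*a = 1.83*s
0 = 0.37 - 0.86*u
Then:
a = 4.35714285714286*s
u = 0.43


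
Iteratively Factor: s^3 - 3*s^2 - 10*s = (s)*(s^2 - 3*s - 10) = s*(s - 5)*(s + 2)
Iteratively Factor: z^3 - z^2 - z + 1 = (z - 1)*(z^2 - 1) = (z - 1)^2*(z + 1)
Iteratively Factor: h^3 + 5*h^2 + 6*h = (h + 2)*(h^2 + 3*h) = h*(h + 2)*(h + 3)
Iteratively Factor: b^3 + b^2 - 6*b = (b)*(b^2 + b - 6) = b*(b - 2)*(b + 3)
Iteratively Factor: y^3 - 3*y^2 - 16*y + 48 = (y + 4)*(y^2 - 7*y + 12) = (y - 4)*(y + 4)*(y - 3)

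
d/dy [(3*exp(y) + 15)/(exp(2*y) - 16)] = 3*(-2*(exp(y) + 5)*exp(y) + exp(2*y) - 16)*exp(y)/(exp(2*y) - 16)^2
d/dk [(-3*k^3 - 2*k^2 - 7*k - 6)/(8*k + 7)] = (-48*k^3 - 79*k^2 - 28*k - 1)/(64*k^2 + 112*k + 49)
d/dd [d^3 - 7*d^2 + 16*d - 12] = 3*d^2 - 14*d + 16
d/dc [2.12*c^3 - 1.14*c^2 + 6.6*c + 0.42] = 6.36*c^2 - 2.28*c + 6.6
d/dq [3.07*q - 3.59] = 3.07000000000000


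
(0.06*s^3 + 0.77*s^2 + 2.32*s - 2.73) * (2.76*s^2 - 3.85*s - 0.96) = 0.1656*s^5 + 1.8942*s^4 + 3.3811*s^3 - 17.206*s^2 + 8.2833*s + 2.6208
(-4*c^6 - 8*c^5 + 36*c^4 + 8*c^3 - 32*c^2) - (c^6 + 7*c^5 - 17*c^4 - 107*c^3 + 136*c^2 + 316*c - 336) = -5*c^6 - 15*c^5 + 53*c^4 + 115*c^3 - 168*c^2 - 316*c + 336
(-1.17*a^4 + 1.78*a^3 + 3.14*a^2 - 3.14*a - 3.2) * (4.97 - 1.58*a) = 1.8486*a^5 - 8.6273*a^4 + 3.8854*a^3 + 20.567*a^2 - 10.5498*a - 15.904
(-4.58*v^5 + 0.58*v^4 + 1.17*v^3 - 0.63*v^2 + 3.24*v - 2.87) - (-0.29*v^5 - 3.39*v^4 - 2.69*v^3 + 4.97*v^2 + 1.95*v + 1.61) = -4.29*v^5 + 3.97*v^4 + 3.86*v^3 - 5.6*v^2 + 1.29*v - 4.48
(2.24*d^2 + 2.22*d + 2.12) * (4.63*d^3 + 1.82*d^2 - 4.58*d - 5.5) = 10.3712*d^5 + 14.3554*d^4 + 3.5968*d^3 - 18.6292*d^2 - 21.9196*d - 11.66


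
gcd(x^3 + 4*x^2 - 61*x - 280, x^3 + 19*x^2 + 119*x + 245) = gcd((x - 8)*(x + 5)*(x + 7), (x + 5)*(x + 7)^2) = x^2 + 12*x + 35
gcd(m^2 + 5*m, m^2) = m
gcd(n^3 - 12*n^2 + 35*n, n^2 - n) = n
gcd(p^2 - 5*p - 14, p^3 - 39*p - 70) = p^2 - 5*p - 14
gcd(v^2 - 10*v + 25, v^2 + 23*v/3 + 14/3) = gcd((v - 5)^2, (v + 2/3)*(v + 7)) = 1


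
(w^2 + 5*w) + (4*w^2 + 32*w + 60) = 5*w^2 + 37*w + 60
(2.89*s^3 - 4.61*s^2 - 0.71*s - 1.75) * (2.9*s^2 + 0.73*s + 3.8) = 8.381*s^5 - 11.2593*s^4 + 5.5577*s^3 - 23.1113*s^2 - 3.9755*s - 6.65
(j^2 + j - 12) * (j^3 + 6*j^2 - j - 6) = j^5 + 7*j^4 - 7*j^3 - 79*j^2 + 6*j + 72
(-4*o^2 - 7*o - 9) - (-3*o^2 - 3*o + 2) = -o^2 - 4*o - 11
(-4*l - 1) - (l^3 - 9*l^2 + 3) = -l^3 + 9*l^2 - 4*l - 4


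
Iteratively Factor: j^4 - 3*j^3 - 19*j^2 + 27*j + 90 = (j - 3)*(j^3 - 19*j - 30) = (j - 5)*(j - 3)*(j^2 + 5*j + 6) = (j - 5)*(j - 3)*(j + 2)*(j + 3)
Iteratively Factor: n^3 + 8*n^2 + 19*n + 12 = (n + 3)*(n^2 + 5*n + 4) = (n + 3)*(n + 4)*(n + 1)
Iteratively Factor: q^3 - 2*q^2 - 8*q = (q + 2)*(q^2 - 4*q) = (q - 4)*(q + 2)*(q)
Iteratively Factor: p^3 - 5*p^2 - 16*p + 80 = (p - 5)*(p^2 - 16) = (p - 5)*(p + 4)*(p - 4)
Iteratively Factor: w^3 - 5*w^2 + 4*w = (w)*(w^2 - 5*w + 4) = w*(w - 4)*(w - 1)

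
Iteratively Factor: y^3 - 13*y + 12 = (y + 4)*(y^2 - 4*y + 3) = (y - 3)*(y + 4)*(y - 1)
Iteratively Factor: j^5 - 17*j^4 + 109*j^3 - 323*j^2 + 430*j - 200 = (j - 2)*(j^4 - 15*j^3 + 79*j^2 - 165*j + 100) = (j - 4)*(j - 2)*(j^3 - 11*j^2 + 35*j - 25) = (j - 5)*(j - 4)*(j - 2)*(j^2 - 6*j + 5) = (j - 5)^2*(j - 4)*(j - 2)*(j - 1)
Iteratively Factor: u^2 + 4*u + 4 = (u + 2)*(u + 2)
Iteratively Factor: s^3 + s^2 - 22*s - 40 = (s - 5)*(s^2 + 6*s + 8) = (s - 5)*(s + 4)*(s + 2)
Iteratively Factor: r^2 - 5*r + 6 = (r - 3)*(r - 2)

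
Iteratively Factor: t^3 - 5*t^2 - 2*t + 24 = (t - 3)*(t^2 - 2*t - 8) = (t - 4)*(t - 3)*(t + 2)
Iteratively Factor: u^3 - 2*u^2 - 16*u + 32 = (u + 4)*(u^2 - 6*u + 8) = (u - 4)*(u + 4)*(u - 2)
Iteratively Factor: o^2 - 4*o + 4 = (o - 2)*(o - 2)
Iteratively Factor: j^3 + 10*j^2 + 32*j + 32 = (j + 4)*(j^2 + 6*j + 8) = (j + 4)^2*(j + 2)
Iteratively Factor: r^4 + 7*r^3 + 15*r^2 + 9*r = (r + 1)*(r^3 + 6*r^2 + 9*r) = (r + 1)*(r + 3)*(r^2 + 3*r) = (r + 1)*(r + 3)^2*(r)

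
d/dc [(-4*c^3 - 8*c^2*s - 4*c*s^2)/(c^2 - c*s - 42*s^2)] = 4*(c*(2*c - s)*(c^2 + 2*c*s + s^2) + (-c^2 + c*s + 42*s^2)*(3*c^2 + 4*c*s + s^2))/(-c^2 + c*s + 42*s^2)^2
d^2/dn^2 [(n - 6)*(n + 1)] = 2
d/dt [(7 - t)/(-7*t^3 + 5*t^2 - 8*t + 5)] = (7*t^3 - 5*t^2 + 8*t - (t - 7)*(21*t^2 - 10*t + 8) - 5)/(7*t^3 - 5*t^2 + 8*t - 5)^2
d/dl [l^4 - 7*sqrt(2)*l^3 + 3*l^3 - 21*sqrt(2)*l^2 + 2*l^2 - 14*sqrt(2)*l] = 4*l^3 - 21*sqrt(2)*l^2 + 9*l^2 - 42*sqrt(2)*l + 4*l - 14*sqrt(2)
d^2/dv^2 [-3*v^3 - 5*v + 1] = -18*v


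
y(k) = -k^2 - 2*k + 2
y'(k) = -2*k - 2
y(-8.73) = -56.75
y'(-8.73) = 15.46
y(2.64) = -10.25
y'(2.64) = -7.28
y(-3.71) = -4.34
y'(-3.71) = 5.42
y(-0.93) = 3.00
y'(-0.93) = -0.14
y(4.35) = -25.62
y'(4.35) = -10.70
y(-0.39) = 2.63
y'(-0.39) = -1.22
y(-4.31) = -7.96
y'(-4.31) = 6.62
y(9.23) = -101.65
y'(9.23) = -20.46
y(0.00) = 2.00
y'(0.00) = -2.00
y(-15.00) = -193.00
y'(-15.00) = 28.00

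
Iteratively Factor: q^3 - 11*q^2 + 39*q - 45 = (q - 3)*(q^2 - 8*q + 15) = (q - 3)^2*(q - 5)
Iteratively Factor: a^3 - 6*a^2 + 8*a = (a)*(a^2 - 6*a + 8) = a*(a - 2)*(a - 4)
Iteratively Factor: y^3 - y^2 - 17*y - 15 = (y - 5)*(y^2 + 4*y + 3) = (y - 5)*(y + 1)*(y + 3)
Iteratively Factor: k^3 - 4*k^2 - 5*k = (k)*(k^2 - 4*k - 5) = k*(k - 5)*(k + 1)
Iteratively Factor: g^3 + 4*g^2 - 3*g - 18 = (g + 3)*(g^2 + g - 6) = (g - 2)*(g + 3)*(g + 3)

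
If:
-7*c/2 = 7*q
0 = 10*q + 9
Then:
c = 9/5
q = -9/10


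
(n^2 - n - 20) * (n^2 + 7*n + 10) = n^4 + 6*n^3 - 17*n^2 - 150*n - 200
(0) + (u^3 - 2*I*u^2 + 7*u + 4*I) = u^3 - 2*I*u^2 + 7*u + 4*I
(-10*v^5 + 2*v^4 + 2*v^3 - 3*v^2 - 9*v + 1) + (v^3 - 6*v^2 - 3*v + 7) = -10*v^5 + 2*v^4 + 3*v^3 - 9*v^2 - 12*v + 8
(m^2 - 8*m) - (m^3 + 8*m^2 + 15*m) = -m^3 - 7*m^2 - 23*m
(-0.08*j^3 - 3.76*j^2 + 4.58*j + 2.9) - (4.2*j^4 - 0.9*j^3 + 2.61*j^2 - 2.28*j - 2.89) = -4.2*j^4 + 0.82*j^3 - 6.37*j^2 + 6.86*j + 5.79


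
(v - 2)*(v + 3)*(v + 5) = v^3 + 6*v^2 - v - 30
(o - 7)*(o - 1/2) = o^2 - 15*o/2 + 7/2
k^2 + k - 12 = (k - 3)*(k + 4)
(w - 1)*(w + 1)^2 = w^3 + w^2 - w - 1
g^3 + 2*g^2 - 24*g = g*(g - 4)*(g + 6)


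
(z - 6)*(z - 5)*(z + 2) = z^3 - 9*z^2 + 8*z + 60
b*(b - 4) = b^2 - 4*b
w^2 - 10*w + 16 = (w - 8)*(w - 2)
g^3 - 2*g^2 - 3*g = g*(g - 3)*(g + 1)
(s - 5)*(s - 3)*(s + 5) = s^3 - 3*s^2 - 25*s + 75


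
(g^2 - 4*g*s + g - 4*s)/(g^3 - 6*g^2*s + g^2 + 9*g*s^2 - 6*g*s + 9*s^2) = (g - 4*s)/(g^2 - 6*g*s + 9*s^2)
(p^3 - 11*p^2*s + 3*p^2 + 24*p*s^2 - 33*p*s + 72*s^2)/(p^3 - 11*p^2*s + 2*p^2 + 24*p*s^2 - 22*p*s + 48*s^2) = (p + 3)/(p + 2)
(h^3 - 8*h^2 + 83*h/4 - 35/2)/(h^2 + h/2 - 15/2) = (h^2 - 11*h/2 + 7)/(h + 3)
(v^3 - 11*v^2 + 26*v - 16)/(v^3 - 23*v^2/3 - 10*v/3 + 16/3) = 3*(v^2 - 3*v + 2)/(3*v^2 + v - 2)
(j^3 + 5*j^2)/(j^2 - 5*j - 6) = j^2*(j + 5)/(j^2 - 5*j - 6)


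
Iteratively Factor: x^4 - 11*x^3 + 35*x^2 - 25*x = (x - 5)*(x^3 - 6*x^2 + 5*x) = (x - 5)*(x - 1)*(x^2 - 5*x) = (x - 5)^2*(x - 1)*(x)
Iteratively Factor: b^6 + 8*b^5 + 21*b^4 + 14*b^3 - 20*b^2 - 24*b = (b - 1)*(b^5 + 9*b^4 + 30*b^3 + 44*b^2 + 24*b) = (b - 1)*(b + 2)*(b^4 + 7*b^3 + 16*b^2 + 12*b) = b*(b - 1)*(b + 2)*(b^3 + 7*b^2 + 16*b + 12) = b*(b - 1)*(b + 2)^2*(b^2 + 5*b + 6) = b*(b - 1)*(b + 2)^3*(b + 3)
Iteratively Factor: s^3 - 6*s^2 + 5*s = (s)*(s^2 - 6*s + 5) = s*(s - 1)*(s - 5)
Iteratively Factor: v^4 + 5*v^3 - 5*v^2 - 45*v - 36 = (v + 4)*(v^3 + v^2 - 9*v - 9) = (v + 1)*(v + 4)*(v^2 - 9) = (v - 3)*(v + 1)*(v + 4)*(v + 3)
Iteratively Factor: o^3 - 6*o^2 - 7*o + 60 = (o - 4)*(o^2 - 2*o - 15) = (o - 4)*(o + 3)*(o - 5)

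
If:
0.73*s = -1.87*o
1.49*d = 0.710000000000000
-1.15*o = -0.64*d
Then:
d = 0.48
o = 0.27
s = -0.68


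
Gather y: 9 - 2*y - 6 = 3 - 2*y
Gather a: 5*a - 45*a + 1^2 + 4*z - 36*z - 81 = -40*a - 32*z - 80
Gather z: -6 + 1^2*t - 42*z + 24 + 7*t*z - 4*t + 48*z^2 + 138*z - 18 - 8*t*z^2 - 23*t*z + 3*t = z^2*(48 - 8*t) + z*(96 - 16*t)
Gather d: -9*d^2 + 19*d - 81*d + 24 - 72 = -9*d^2 - 62*d - 48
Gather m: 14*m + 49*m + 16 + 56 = 63*m + 72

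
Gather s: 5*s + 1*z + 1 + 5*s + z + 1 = 10*s + 2*z + 2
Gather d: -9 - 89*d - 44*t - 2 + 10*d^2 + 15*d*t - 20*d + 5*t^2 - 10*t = 10*d^2 + d*(15*t - 109) + 5*t^2 - 54*t - 11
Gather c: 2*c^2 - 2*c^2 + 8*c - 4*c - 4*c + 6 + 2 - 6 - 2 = 0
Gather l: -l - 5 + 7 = 2 - l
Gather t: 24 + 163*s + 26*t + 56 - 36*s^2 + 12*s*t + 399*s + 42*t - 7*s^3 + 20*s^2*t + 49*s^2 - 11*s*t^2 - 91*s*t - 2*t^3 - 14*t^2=-7*s^3 + 13*s^2 + 562*s - 2*t^3 + t^2*(-11*s - 14) + t*(20*s^2 - 79*s + 68) + 80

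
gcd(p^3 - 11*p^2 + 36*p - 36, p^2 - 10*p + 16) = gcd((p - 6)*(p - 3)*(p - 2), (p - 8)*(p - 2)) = p - 2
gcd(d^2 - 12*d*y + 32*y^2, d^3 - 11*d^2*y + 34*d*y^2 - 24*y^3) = -d + 4*y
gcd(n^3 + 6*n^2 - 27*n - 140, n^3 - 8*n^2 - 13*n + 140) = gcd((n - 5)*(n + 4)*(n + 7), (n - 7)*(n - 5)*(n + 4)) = n^2 - n - 20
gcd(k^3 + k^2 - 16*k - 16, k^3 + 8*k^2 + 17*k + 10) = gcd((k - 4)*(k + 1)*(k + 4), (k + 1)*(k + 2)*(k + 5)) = k + 1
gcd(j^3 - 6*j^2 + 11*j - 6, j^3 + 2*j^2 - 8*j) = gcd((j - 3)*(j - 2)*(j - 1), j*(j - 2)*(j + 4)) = j - 2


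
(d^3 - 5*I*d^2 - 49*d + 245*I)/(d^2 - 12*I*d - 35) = (d^2 - 49)/(d - 7*I)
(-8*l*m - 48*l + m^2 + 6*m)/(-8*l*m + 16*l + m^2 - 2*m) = (m + 6)/(m - 2)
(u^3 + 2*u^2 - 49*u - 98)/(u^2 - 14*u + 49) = (u^2 + 9*u + 14)/(u - 7)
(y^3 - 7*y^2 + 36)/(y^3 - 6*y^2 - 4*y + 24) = (y - 3)/(y - 2)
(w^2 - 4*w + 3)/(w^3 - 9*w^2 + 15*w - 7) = (w - 3)/(w^2 - 8*w + 7)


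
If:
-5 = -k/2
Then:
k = 10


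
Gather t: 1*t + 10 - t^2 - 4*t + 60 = -t^2 - 3*t + 70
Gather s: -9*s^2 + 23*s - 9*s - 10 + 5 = -9*s^2 + 14*s - 5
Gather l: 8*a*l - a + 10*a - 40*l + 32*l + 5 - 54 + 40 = 9*a + l*(8*a - 8) - 9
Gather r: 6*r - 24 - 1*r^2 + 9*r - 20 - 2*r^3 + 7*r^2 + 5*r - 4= -2*r^3 + 6*r^2 + 20*r - 48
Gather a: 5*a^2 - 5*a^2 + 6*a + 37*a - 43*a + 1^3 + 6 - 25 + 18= 0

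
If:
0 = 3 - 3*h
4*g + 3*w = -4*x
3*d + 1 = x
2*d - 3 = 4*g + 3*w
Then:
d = -1/14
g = -3*w/4 - 11/14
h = 1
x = 11/14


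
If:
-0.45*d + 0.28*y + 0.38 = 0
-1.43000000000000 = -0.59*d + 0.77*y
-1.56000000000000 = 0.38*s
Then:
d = -0.59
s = -4.11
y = -2.31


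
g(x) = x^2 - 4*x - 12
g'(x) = 2*x - 4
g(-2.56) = 4.79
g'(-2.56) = -9.12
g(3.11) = -14.77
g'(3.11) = 2.22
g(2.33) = -15.89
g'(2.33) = 0.66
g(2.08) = -15.99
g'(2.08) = 0.16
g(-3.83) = 17.99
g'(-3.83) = -11.66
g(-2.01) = 0.08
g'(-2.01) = -8.02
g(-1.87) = -1.02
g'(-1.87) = -7.74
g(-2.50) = 4.25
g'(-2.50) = -9.00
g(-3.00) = 9.00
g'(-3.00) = -10.00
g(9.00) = 33.00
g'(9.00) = 14.00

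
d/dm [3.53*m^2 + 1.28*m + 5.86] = 7.06*m + 1.28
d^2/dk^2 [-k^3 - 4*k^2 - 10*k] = -6*k - 8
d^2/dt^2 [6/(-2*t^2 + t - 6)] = 12*(4*t^2 - 2*t - (4*t - 1)^2 + 12)/(2*t^2 - t + 6)^3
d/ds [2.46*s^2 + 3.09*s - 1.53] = 4.92*s + 3.09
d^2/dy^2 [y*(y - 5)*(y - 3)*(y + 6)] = 12*y^2 - 12*y - 66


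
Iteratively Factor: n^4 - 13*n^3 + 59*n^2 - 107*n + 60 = (n - 5)*(n^3 - 8*n^2 + 19*n - 12) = (n - 5)*(n - 3)*(n^2 - 5*n + 4) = (n - 5)*(n - 3)*(n - 1)*(n - 4)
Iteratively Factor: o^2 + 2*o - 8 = (o - 2)*(o + 4)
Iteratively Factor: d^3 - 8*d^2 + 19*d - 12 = (d - 3)*(d^2 - 5*d + 4) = (d - 3)*(d - 1)*(d - 4)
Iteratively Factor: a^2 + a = (a + 1)*(a)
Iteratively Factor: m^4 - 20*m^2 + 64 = (m + 2)*(m^3 - 2*m^2 - 16*m + 32) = (m - 4)*(m + 2)*(m^2 + 2*m - 8) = (m - 4)*(m - 2)*(m + 2)*(m + 4)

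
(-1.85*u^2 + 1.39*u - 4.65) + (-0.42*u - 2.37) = -1.85*u^2 + 0.97*u - 7.02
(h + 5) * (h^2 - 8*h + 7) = h^3 - 3*h^2 - 33*h + 35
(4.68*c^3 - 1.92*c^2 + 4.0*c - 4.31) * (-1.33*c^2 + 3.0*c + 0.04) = -6.2244*c^5 + 16.5936*c^4 - 10.8928*c^3 + 17.6555*c^2 - 12.77*c - 0.1724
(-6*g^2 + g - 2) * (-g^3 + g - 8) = 6*g^5 - g^4 - 4*g^3 + 49*g^2 - 10*g + 16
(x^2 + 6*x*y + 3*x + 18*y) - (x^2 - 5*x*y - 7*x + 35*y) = 11*x*y + 10*x - 17*y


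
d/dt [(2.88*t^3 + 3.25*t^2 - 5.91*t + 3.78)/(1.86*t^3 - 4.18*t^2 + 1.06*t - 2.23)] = (3.5527136788005e-15*t^5 - 18.0834*t^4 + 28.0908*t^3 - 61.6184*t^2 + 17.1058*t + 9.1725)/(3.4596*t^6 - 15.5496*t^5 + 21.4156*t^4 - 17.1572*t^3 + 19.7664*t^2 - 4.7276*t + 4.9729)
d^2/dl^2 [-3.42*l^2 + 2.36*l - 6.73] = -6.84000000000000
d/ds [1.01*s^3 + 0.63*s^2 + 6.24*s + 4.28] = 3.03*s^2 + 1.26*s + 6.24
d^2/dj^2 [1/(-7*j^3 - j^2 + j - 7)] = 2*((21*j + 1)*(7*j^3 + j^2 - j + 7) - (21*j^2 + 2*j - 1)^2)/(7*j^3 + j^2 - j + 7)^3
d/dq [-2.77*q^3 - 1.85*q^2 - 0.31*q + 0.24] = -8.31*q^2 - 3.7*q - 0.31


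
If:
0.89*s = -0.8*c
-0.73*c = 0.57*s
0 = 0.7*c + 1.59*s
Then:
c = 0.00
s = 0.00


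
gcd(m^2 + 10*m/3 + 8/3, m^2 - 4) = m + 2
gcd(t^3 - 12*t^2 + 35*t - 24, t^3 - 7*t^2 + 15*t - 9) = t^2 - 4*t + 3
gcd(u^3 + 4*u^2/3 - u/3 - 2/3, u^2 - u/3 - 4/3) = u + 1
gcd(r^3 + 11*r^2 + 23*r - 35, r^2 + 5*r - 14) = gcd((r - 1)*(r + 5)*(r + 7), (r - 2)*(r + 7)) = r + 7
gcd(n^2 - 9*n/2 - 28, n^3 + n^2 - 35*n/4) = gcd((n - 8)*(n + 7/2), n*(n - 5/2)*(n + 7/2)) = n + 7/2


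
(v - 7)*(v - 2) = v^2 - 9*v + 14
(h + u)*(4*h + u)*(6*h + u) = 24*h^3 + 34*h^2*u + 11*h*u^2 + u^3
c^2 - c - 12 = (c - 4)*(c + 3)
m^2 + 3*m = m*(m + 3)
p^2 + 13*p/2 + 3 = (p + 1/2)*(p + 6)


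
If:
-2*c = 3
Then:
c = -3/2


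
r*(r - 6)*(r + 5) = r^3 - r^2 - 30*r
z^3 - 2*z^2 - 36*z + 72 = (z - 6)*(z - 2)*(z + 6)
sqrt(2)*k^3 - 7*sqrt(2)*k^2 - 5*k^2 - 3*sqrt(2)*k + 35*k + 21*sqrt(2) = (k - 7)*(k - 3*sqrt(2))*(sqrt(2)*k + 1)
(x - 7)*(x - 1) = x^2 - 8*x + 7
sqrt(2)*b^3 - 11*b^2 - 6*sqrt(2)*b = b*(b - 6*sqrt(2))*(sqrt(2)*b + 1)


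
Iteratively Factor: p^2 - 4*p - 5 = (p + 1)*(p - 5)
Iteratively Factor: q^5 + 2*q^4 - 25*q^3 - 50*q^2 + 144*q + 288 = (q + 4)*(q^4 - 2*q^3 - 17*q^2 + 18*q + 72) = (q - 4)*(q + 4)*(q^3 + 2*q^2 - 9*q - 18) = (q - 4)*(q - 3)*(q + 4)*(q^2 + 5*q + 6) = (q - 4)*(q - 3)*(q + 2)*(q + 4)*(q + 3)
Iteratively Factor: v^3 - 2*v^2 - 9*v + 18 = (v + 3)*(v^2 - 5*v + 6) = (v - 3)*(v + 3)*(v - 2)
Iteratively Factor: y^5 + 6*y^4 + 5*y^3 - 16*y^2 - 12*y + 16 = (y - 1)*(y^4 + 7*y^3 + 12*y^2 - 4*y - 16) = (y - 1)^2*(y^3 + 8*y^2 + 20*y + 16) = (y - 1)^2*(y + 2)*(y^2 + 6*y + 8) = (y - 1)^2*(y + 2)^2*(y + 4)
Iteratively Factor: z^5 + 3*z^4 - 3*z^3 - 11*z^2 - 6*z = (z + 1)*(z^4 + 2*z^3 - 5*z^2 - 6*z) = z*(z + 1)*(z^3 + 2*z^2 - 5*z - 6) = z*(z - 2)*(z + 1)*(z^2 + 4*z + 3) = z*(z - 2)*(z + 1)*(z + 3)*(z + 1)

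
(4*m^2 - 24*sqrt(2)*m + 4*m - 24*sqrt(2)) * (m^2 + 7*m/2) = 4*m^4 - 24*sqrt(2)*m^3 + 18*m^3 - 108*sqrt(2)*m^2 + 14*m^2 - 84*sqrt(2)*m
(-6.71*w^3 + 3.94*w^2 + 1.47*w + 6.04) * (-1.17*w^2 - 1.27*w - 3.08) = 7.8507*w^5 + 3.9119*w^4 + 13.9431*w^3 - 21.0689*w^2 - 12.1984*w - 18.6032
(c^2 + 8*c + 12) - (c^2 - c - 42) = 9*c + 54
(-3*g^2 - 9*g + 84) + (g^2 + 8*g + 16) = -2*g^2 - g + 100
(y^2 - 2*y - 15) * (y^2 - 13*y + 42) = y^4 - 15*y^3 + 53*y^2 + 111*y - 630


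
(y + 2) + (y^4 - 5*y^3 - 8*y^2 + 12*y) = y^4 - 5*y^3 - 8*y^2 + 13*y + 2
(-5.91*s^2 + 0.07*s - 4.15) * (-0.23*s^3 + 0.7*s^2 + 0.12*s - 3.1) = 1.3593*s^5 - 4.1531*s^4 + 0.2943*s^3 + 15.4244*s^2 - 0.715*s + 12.865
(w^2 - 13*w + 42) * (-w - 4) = -w^3 + 9*w^2 + 10*w - 168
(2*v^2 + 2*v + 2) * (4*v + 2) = 8*v^3 + 12*v^2 + 12*v + 4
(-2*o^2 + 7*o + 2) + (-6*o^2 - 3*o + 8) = -8*o^2 + 4*o + 10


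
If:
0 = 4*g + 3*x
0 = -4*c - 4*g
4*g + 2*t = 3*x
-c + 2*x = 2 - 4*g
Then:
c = -6/7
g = 6/7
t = -24/7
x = -8/7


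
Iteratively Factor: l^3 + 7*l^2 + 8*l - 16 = (l + 4)*(l^2 + 3*l - 4) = (l + 4)^2*(l - 1)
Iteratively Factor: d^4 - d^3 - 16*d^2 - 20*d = (d + 2)*(d^3 - 3*d^2 - 10*d) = (d + 2)^2*(d^2 - 5*d) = (d - 5)*(d + 2)^2*(d)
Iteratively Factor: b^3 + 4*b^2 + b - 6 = (b + 2)*(b^2 + 2*b - 3) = (b + 2)*(b + 3)*(b - 1)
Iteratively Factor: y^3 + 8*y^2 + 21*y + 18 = (y + 2)*(y^2 + 6*y + 9) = (y + 2)*(y + 3)*(y + 3)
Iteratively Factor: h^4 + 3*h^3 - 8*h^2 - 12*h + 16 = (h - 2)*(h^3 + 5*h^2 + 2*h - 8) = (h - 2)*(h - 1)*(h^2 + 6*h + 8) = (h - 2)*(h - 1)*(h + 4)*(h + 2)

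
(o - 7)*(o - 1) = o^2 - 8*o + 7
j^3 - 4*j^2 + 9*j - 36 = (j - 4)*(j - 3*I)*(j + 3*I)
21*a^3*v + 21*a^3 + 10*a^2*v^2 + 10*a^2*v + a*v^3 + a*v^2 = (3*a + v)*(7*a + v)*(a*v + a)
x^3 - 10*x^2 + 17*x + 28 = (x - 7)*(x - 4)*(x + 1)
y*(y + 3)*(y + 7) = y^3 + 10*y^2 + 21*y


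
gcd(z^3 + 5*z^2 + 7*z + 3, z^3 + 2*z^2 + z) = z^2 + 2*z + 1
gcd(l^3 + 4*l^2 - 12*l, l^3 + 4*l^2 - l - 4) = 1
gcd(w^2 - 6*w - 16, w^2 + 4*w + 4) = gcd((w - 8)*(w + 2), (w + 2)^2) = w + 2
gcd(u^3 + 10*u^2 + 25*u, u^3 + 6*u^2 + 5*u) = u^2 + 5*u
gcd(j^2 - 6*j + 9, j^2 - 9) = j - 3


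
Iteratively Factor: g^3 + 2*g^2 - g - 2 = (g + 1)*(g^2 + g - 2) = (g - 1)*(g + 1)*(g + 2)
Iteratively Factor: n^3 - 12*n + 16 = (n - 2)*(n^2 + 2*n - 8) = (n - 2)^2*(n + 4)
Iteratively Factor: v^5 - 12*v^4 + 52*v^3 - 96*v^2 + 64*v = (v - 4)*(v^4 - 8*v^3 + 20*v^2 - 16*v) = (v - 4)*(v - 2)*(v^3 - 6*v^2 + 8*v) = (v - 4)*(v - 2)^2*(v^2 - 4*v) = v*(v - 4)*(v - 2)^2*(v - 4)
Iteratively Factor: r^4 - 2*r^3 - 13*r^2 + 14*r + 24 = (r - 4)*(r^3 + 2*r^2 - 5*r - 6) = (r - 4)*(r + 1)*(r^2 + r - 6) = (r - 4)*(r - 2)*(r + 1)*(r + 3)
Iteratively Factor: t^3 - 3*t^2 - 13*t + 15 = (t - 5)*(t^2 + 2*t - 3) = (t - 5)*(t - 1)*(t + 3)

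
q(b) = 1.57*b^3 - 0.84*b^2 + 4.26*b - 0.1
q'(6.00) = 163.74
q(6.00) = 334.34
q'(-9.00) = 400.89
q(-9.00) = -1251.01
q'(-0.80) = 8.62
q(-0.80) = -4.85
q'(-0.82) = 8.80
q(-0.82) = -5.02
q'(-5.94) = 180.42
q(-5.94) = -384.09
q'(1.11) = 8.20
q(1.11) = 5.74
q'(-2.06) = 27.71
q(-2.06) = -26.16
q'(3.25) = 48.55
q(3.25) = 58.77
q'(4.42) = 88.85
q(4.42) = 137.89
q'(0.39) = 4.32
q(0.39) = 1.53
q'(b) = 4.71*b^2 - 1.68*b + 4.26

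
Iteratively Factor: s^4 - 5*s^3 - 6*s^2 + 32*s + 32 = (s + 1)*(s^3 - 6*s^2 + 32) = (s - 4)*(s + 1)*(s^2 - 2*s - 8) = (s - 4)*(s + 1)*(s + 2)*(s - 4)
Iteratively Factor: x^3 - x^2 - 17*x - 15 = (x - 5)*(x^2 + 4*x + 3) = (x - 5)*(x + 3)*(x + 1)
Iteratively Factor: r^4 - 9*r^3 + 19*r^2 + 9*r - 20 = (r - 5)*(r^3 - 4*r^2 - r + 4) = (r - 5)*(r + 1)*(r^2 - 5*r + 4) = (r - 5)*(r - 1)*(r + 1)*(r - 4)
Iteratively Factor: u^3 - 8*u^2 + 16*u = (u - 4)*(u^2 - 4*u) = u*(u - 4)*(u - 4)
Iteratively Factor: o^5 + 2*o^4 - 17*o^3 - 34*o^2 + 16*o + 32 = (o + 1)*(o^4 + o^3 - 18*o^2 - 16*o + 32) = (o - 4)*(o + 1)*(o^3 + 5*o^2 + 2*o - 8) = (o - 4)*(o + 1)*(o + 4)*(o^2 + o - 2) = (o - 4)*(o - 1)*(o + 1)*(o + 4)*(o + 2)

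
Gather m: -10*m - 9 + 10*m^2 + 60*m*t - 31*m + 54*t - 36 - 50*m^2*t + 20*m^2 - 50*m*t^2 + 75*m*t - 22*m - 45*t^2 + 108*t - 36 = m^2*(30 - 50*t) + m*(-50*t^2 + 135*t - 63) - 45*t^2 + 162*t - 81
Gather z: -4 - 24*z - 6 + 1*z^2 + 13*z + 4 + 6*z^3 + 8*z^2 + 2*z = 6*z^3 + 9*z^2 - 9*z - 6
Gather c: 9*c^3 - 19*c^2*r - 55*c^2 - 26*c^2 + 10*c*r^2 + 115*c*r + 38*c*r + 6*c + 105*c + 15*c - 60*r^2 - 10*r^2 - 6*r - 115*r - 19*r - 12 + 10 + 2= 9*c^3 + c^2*(-19*r - 81) + c*(10*r^2 + 153*r + 126) - 70*r^2 - 140*r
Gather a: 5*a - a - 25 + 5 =4*a - 20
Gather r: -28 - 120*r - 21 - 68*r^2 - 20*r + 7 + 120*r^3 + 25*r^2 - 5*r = 120*r^3 - 43*r^2 - 145*r - 42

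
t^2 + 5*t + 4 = (t + 1)*(t + 4)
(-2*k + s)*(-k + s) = 2*k^2 - 3*k*s + s^2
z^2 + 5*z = z*(z + 5)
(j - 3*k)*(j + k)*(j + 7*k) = j^3 + 5*j^2*k - 17*j*k^2 - 21*k^3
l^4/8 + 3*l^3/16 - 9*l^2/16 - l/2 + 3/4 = (l/4 + 1/2)*(l/2 + 1)*(l - 3/2)*(l - 1)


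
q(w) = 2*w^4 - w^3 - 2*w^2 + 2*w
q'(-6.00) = -1810.00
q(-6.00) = 2724.00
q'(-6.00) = -1810.00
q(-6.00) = 2724.00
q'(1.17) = 6.03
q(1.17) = 1.75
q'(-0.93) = -3.31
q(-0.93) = -1.29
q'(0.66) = 0.35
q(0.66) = 0.54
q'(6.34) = 1894.77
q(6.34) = 2908.82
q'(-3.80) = -465.10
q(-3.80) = 435.42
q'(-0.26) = 2.70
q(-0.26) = -0.63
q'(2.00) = 46.00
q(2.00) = 20.00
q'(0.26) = 0.90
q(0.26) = 0.38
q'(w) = 8*w^3 - 3*w^2 - 4*w + 2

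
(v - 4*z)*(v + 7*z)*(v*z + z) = v^3*z + 3*v^2*z^2 + v^2*z - 28*v*z^3 + 3*v*z^2 - 28*z^3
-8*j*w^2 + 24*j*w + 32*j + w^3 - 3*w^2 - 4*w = (-8*j + w)*(w - 4)*(w + 1)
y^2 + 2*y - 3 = (y - 1)*(y + 3)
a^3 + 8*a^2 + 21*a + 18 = (a + 2)*(a + 3)^2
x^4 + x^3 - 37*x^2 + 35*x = x*(x - 5)*(x - 1)*(x + 7)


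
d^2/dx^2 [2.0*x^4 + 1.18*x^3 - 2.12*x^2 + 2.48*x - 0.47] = 24.0*x^2 + 7.08*x - 4.24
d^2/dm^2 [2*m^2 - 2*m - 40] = 4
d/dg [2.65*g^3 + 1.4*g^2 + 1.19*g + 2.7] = 7.95*g^2 + 2.8*g + 1.19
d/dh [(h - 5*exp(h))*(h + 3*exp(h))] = -2*h*exp(h) + 2*h - 30*exp(2*h) - 2*exp(h)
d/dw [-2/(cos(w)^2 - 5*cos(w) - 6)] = 2*(5 - 2*cos(w))*sin(w)/(sin(w)^2 + 5*cos(w) + 5)^2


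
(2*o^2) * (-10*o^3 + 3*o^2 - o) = -20*o^5 + 6*o^4 - 2*o^3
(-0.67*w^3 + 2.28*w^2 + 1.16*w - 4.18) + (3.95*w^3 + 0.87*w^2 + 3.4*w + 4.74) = 3.28*w^3 + 3.15*w^2 + 4.56*w + 0.56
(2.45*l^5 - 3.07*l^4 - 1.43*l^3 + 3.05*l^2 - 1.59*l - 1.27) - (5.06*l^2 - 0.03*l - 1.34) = 2.45*l^5 - 3.07*l^4 - 1.43*l^3 - 2.01*l^2 - 1.56*l + 0.0700000000000001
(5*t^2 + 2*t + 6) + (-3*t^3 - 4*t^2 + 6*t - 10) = -3*t^3 + t^2 + 8*t - 4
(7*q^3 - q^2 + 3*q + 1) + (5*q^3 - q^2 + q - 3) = 12*q^3 - 2*q^2 + 4*q - 2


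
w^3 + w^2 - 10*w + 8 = (w - 2)*(w - 1)*(w + 4)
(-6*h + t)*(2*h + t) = -12*h^2 - 4*h*t + t^2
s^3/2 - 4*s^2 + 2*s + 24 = (s/2 + 1)*(s - 6)*(s - 4)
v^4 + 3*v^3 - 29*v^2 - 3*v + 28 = (v - 4)*(v - 1)*(v + 1)*(v + 7)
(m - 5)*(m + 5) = m^2 - 25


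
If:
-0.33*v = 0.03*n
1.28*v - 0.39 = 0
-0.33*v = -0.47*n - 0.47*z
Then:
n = -3.35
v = 0.30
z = 3.57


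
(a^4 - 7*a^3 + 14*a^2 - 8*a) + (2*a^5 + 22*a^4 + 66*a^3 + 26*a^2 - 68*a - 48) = 2*a^5 + 23*a^4 + 59*a^3 + 40*a^2 - 76*a - 48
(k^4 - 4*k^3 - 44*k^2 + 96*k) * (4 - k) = -k^5 + 8*k^4 + 28*k^3 - 272*k^2 + 384*k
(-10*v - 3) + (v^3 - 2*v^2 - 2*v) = v^3 - 2*v^2 - 12*v - 3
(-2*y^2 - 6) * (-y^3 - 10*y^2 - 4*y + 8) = 2*y^5 + 20*y^4 + 14*y^3 + 44*y^2 + 24*y - 48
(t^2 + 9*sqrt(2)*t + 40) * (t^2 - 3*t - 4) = t^4 - 3*t^3 + 9*sqrt(2)*t^3 - 27*sqrt(2)*t^2 + 36*t^2 - 120*t - 36*sqrt(2)*t - 160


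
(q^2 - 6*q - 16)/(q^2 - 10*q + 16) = (q + 2)/(q - 2)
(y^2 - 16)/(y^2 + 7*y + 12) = (y - 4)/(y + 3)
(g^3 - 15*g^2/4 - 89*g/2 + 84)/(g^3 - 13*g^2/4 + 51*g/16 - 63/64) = 16*(g^2 - 2*g - 48)/(16*g^2 - 24*g + 9)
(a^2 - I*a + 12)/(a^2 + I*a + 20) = (a + 3*I)/(a + 5*I)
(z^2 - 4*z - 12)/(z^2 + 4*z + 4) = (z - 6)/(z + 2)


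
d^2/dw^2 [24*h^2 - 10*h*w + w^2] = 2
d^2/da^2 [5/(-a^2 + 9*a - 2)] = 10*(a^2 - 9*a - (2*a - 9)^2 + 2)/(a^2 - 9*a + 2)^3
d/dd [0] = 0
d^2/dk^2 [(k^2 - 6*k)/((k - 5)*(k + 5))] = 2*(-6*k^3 + 75*k^2 - 450*k + 625)/(k^6 - 75*k^4 + 1875*k^2 - 15625)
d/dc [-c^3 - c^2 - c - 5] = -3*c^2 - 2*c - 1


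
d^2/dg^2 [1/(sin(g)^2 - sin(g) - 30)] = (4*sin(g)^4 - 3*sin(g)^3 + 115*sin(g)^2 - 24*sin(g) - 62)/(sin(g) + cos(g)^2 + 29)^3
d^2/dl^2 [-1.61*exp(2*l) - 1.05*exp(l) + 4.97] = (-6.44*exp(l) - 1.05)*exp(l)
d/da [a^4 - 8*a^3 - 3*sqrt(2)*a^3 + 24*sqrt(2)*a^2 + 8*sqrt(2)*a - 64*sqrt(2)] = 4*a^3 - 24*a^2 - 9*sqrt(2)*a^2 + 48*sqrt(2)*a + 8*sqrt(2)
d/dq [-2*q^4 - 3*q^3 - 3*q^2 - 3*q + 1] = -8*q^3 - 9*q^2 - 6*q - 3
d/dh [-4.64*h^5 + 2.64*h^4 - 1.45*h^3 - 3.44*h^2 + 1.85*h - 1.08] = -23.2*h^4 + 10.56*h^3 - 4.35*h^2 - 6.88*h + 1.85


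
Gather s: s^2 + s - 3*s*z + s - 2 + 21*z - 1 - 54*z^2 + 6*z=s^2 + s*(2 - 3*z) - 54*z^2 + 27*z - 3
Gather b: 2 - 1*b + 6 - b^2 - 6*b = -b^2 - 7*b + 8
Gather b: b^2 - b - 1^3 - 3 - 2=b^2 - b - 6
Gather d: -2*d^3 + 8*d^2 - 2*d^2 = -2*d^3 + 6*d^2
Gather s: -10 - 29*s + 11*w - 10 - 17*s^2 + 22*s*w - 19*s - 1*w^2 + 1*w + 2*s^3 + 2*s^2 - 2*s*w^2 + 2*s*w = 2*s^3 - 15*s^2 + s*(-2*w^2 + 24*w - 48) - w^2 + 12*w - 20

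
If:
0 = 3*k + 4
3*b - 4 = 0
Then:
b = 4/3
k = -4/3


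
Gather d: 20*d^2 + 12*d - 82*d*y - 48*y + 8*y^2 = 20*d^2 + d*(12 - 82*y) + 8*y^2 - 48*y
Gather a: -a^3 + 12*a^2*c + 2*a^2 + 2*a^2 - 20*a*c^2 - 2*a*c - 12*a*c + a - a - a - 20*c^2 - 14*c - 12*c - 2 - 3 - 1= -a^3 + a^2*(12*c + 4) + a*(-20*c^2 - 14*c - 1) - 20*c^2 - 26*c - 6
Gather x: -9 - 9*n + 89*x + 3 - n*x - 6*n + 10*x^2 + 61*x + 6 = -15*n + 10*x^2 + x*(150 - n)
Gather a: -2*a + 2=2 - 2*a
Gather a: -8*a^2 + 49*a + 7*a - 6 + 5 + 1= -8*a^2 + 56*a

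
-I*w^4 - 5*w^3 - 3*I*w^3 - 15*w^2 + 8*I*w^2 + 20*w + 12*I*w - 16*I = (w + 4)*(w - 4*I)*(w - I)*(-I*w + I)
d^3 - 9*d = d*(d - 3)*(d + 3)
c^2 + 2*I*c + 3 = (c - I)*(c + 3*I)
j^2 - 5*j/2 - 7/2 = (j - 7/2)*(j + 1)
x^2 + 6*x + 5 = (x + 1)*(x + 5)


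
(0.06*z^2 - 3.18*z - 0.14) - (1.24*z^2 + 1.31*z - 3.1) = -1.18*z^2 - 4.49*z + 2.96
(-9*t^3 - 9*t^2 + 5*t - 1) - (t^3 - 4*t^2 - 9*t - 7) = -10*t^3 - 5*t^2 + 14*t + 6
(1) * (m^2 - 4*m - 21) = m^2 - 4*m - 21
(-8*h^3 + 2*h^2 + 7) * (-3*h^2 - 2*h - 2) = 24*h^5 + 10*h^4 + 12*h^3 - 25*h^2 - 14*h - 14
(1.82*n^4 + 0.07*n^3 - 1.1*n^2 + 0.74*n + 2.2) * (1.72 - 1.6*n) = -2.912*n^5 + 3.0184*n^4 + 1.8804*n^3 - 3.076*n^2 - 2.2472*n + 3.784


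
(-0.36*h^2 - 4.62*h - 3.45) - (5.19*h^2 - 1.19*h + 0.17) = -5.55*h^2 - 3.43*h - 3.62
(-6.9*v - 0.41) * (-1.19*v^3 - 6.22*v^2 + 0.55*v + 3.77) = 8.211*v^4 + 43.4059*v^3 - 1.2448*v^2 - 26.2385*v - 1.5457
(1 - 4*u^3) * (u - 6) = -4*u^4 + 24*u^3 + u - 6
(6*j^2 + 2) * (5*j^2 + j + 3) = 30*j^4 + 6*j^3 + 28*j^2 + 2*j + 6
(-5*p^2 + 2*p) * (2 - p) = 5*p^3 - 12*p^2 + 4*p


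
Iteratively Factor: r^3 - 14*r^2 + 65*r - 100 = (r - 5)*(r^2 - 9*r + 20) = (r - 5)*(r - 4)*(r - 5)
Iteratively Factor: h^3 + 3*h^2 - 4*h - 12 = (h + 2)*(h^2 + h - 6) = (h + 2)*(h + 3)*(h - 2)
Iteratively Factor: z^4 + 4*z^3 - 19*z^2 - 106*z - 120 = (z - 5)*(z^3 + 9*z^2 + 26*z + 24) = (z - 5)*(z + 4)*(z^2 + 5*z + 6) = (z - 5)*(z + 3)*(z + 4)*(z + 2)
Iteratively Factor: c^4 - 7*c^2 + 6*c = (c)*(c^3 - 7*c + 6) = c*(c - 2)*(c^2 + 2*c - 3) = c*(c - 2)*(c - 1)*(c + 3)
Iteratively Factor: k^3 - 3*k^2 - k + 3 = (k - 1)*(k^2 - 2*k - 3) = (k - 3)*(k - 1)*(k + 1)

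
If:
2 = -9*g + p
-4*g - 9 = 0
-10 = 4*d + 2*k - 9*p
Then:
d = -k/2 - 697/16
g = -9/4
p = -73/4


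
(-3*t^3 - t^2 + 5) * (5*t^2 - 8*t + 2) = -15*t^5 + 19*t^4 + 2*t^3 + 23*t^2 - 40*t + 10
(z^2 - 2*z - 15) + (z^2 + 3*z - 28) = 2*z^2 + z - 43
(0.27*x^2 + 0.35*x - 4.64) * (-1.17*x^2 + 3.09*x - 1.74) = -0.3159*x^4 + 0.4248*x^3 + 6.0405*x^2 - 14.9466*x + 8.0736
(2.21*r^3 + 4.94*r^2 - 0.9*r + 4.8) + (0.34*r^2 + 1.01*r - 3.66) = 2.21*r^3 + 5.28*r^2 + 0.11*r + 1.14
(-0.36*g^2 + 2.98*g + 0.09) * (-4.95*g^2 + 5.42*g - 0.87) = 1.782*g^4 - 16.7022*g^3 + 16.0193*g^2 - 2.1048*g - 0.0783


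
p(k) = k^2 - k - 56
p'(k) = 2*k - 1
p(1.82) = -54.51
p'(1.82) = 2.64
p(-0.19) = -55.77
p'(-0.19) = -1.38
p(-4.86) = -27.52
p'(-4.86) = -10.72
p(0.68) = -56.22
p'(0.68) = 0.36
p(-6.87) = -1.93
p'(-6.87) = -14.74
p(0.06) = -56.06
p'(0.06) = -0.88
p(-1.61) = -51.80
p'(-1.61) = -4.22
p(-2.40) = -47.84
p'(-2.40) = -5.80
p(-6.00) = -14.00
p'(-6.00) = -13.00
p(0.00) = -56.00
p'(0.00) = -1.00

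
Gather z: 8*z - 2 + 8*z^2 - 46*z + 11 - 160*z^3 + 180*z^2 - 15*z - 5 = -160*z^3 + 188*z^2 - 53*z + 4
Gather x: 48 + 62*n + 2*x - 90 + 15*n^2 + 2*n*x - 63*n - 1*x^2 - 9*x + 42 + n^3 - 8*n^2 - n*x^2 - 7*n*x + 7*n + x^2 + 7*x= n^3 + 7*n^2 - n*x^2 - 5*n*x + 6*n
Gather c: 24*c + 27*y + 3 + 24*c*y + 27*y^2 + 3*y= c*(24*y + 24) + 27*y^2 + 30*y + 3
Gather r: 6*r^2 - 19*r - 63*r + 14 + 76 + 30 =6*r^2 - 82*r + 120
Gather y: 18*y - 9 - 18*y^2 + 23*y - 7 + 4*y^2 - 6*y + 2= -14*y^2 + 35*y - 14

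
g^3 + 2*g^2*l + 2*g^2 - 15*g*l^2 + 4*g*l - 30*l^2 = (g + 2)*(g - 3*l)*(g + 5*l)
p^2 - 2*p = p*(p - 2)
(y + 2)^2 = y^2 + 4*y + 4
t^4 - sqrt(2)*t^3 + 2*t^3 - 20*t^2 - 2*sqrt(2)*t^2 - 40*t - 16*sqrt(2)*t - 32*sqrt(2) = (t + 2)*(t - 4*sqrt(2))*(t + sqrt(2))*(t + 2*sqrt(2))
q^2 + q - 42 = (q - 6)*(q + 7)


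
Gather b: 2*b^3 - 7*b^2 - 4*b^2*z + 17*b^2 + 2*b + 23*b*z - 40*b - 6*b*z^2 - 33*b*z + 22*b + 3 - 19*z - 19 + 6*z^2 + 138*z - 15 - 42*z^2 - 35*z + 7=2*b^3 + b^2*(10 - 4*z) + b*(-6*z^2 - 10*z - 16) - 36*z^2 + 84*z - 24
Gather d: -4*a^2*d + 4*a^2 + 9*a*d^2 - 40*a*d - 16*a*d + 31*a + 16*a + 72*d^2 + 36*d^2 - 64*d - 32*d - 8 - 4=4*a^2 + 47*a + d^2*(9*a + 108) + d*(-4*a^2 - 56*a - 96) - 12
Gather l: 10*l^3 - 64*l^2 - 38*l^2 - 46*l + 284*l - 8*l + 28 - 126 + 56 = 10*l^3 - 102*l^2 + 230*l - 42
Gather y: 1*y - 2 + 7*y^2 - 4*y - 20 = 7*y^2 - 3*y - 22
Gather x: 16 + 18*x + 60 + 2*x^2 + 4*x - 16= 2*x^2 + 22*x + 60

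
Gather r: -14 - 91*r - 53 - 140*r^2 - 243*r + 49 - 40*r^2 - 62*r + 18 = -180*r^2 - 396*r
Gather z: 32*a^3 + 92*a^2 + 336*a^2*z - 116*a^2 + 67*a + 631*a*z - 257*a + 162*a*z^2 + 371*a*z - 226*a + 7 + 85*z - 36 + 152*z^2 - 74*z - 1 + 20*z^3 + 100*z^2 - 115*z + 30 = 32*a^3 - 24*a^2 - 416*a + 20*z^3 + z^2*(162*a + 252) + z*(336*a^2 + 1002*a - 104)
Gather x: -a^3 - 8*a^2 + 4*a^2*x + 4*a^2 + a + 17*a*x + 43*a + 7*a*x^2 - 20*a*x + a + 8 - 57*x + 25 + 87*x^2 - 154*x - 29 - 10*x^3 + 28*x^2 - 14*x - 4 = -a^3 - 4*a^2 + 45*a - 10*x^3 + x^2*(7*a + 115) + x*(4*a^2 - 3*a - 225)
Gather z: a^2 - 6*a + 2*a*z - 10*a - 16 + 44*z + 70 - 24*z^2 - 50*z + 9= a^2 - 16*a - 24*z^2 + z*(2*a - 6) + 63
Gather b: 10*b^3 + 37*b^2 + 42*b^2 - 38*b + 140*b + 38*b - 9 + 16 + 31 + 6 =10*b^3 + 79*b^2 + 140*b + 44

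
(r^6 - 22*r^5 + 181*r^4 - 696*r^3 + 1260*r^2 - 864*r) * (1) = r^6 - 22*r^5 + 181*r^4 - 696*r^3 + 1260*r^2 - 864*r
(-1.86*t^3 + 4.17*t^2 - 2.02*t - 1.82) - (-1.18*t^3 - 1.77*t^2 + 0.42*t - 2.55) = -0.68*t^3 + 5.94*t^2 - 2.44*t + 0.73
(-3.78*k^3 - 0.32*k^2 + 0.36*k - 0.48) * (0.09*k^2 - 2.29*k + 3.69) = -0.3402*k^5 + 8.6274*k^4 - 13.183*k^3 - 2.0484*k^2 + 2.4276*k - 1.7712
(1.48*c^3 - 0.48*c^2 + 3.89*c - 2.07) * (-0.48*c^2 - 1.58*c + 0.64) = -0.7104*c^5 - 2.108*c^4 - 0.1616*c^3 - 5.4598*c^2 + 5.7602*c - 1.3248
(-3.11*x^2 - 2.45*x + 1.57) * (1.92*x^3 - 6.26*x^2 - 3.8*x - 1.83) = -5.9712*x^5 + 14.7646*x^4 + 30.1694*x^3 + 5.1731*x^2 - 1.4825*x - 2.8731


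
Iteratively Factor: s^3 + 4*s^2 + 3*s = (s + 1)*(s^2 + 3*s) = (s + 1)*(s + 3)*(s)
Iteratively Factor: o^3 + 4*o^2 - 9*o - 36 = (o - 3)*(o^2 + 7*o + 12) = (o - 3)*(o + 3)*(o + 4)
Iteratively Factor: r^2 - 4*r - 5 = (r - 5)*(r + 1)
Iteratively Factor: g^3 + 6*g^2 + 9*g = (g + 3)*(g^2 + 3*g) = (g + 3)^2*(g)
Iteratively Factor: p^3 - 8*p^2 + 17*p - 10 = (p - 5)*(p^2 - 3*p + 2) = (p - 5)*(p - 2)*(p - 1)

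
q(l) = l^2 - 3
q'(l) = 2*l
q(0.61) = -2.63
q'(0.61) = 1.22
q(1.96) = 0.84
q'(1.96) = 3.92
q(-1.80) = 0.24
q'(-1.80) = -3.60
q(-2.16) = 1.67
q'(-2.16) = -4.32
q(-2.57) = 3.60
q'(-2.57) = -5.14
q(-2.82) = 4.95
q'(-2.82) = -5.64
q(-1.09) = -1.81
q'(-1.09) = -2.18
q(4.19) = 14.56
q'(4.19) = 8.38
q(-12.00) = 141.00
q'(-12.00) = -24.00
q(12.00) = 141.00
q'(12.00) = 24.00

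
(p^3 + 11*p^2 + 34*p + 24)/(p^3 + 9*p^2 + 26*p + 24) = (p^2 + 7*p + 6)/(p^2 + 5*p + 6)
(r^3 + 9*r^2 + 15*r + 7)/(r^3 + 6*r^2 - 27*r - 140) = (r^2 + 2*r + 1)/(r^2 - r - 20)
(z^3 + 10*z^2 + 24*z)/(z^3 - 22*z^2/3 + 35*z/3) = 3*(z^2 + 10*z + 24)/(3*z^2 - 22*z + 35)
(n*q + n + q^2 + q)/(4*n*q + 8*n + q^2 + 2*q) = (n*q + n + q^2 + q)/(4*n*q + 8*n + q^2 + 2*q)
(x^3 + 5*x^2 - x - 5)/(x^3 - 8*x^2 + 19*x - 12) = (x^2 + 6*x + 5)/(x^2 - 7*x + 12)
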